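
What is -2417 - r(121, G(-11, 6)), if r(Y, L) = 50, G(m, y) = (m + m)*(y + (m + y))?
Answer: -2467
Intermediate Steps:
G(m, y) = 2*m*(m + 2*y) (G(m, y) = (2*m)*(m + 2*y) = 2*m*(m + 2*y))
-2417 - r(121, G(-11, 6)) = -2417 - 1*50 = -2417 - 50 = -2467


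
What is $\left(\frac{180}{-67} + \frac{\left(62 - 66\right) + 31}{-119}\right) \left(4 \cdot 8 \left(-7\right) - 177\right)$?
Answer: $\frac{9314829}{7973} \approx 1168.3$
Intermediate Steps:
$\left(\frac{180}{-67} + \frac{\left(62 - 66\right) + 31}{-119}\right) \left(4 \cdot 8 \left(-7\right) - 177\right) = \left(180 \left(- \frac{1}{67}\right) + \left(-4 + 31\right) \left(- \frac{1}{119}\right)\right) \left(32 \left(-7\right) - 177\right) = \left(- \frac{180}{67} + 27 \left(- \frac{1}{119}\right)\right) \left(-224 - 177\right) = \left(- \frac{180}{67} - \frac{27}{119}\right) \left(-401\right) = \left(- \frac{23229}{7973}\right) \left(-401\right) = \frac{9314829}{7973}$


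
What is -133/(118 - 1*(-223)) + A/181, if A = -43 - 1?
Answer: -39077/61721 ≈ -0.63312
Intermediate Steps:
A = -44
-133/(118 - 1*(-223)) + A/181 = -133/(118 - 1*(-223)) - 44/181 = -133/(118 + 223) - 44*1/181 = -133/341 - 44/181 = -39077/61721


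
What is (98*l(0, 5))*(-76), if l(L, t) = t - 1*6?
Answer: 7448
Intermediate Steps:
l(L, t) = -6 + t (l(L, t) = t - 6 = -6 + t)
(98*l(0, 5))*(-76) = (98*(-6 + 5))*(-76) = (98*(-1))*(-76) = -98*(-76) = 7448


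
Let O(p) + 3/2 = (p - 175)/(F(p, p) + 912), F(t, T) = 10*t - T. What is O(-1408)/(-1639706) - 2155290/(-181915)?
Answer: 8312067238230311/701571299160480 ≈ 11.848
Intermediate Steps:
F(t, T) = -T + 10*t
O(p) = -3/2 + (-175 + p)/(912 + 9*p) (O(p) = -3/2 + (p - 175)/((-p + 10*p) + 912) = -3/2 + (-175 + p)/(9*p + 912) = -3/2 + (-175 + p)/(912 + 9*p))
O(-1408)/(-1639706) - 2155290/(-181915) = ((-3086 - 25*(-1408))/(6*(304 + 3*(-1408))))/(-1639706) - 2155290/(-181915) = ((-3086 + 35200)/(6*(304 - 4224)))*(-1/1639706) - 2155290*(-1/181915) = ((⅙)*32114/(-3920))*(-1/1639706) + 431058/36383 = ((⅙)*(-1/3920)*32114)*(-1/1639706) + 431058/36383 = -16057/11760*(-1/1639706) + 431058/36383 = 16057/19282942560 + 431058/36383 = 8312067238230311/701571299160480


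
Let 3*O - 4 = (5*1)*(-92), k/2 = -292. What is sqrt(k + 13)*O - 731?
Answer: -731 - 152*I*sqrt(571) ≈ -731.0 - 3632.1*I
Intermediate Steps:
k = -584 (k = 2*(-292) = -584)
O = -152 (O = 4/3 + ((5*1)*(-92))/3 = 4/3 + (5*(-92))/3 = 4/3 + (1/3)*(-460) = 4/3 - 460/3 = -152)
sqrt(k + 13)*O - 731 = sqrt(-584 + 13)*(-152) - 731 = sqrt(-571)*(-152) - 731 = (I*sqrt(571))*(-152) - 731 = -152*I*sqrt(571) - 731 = -731 - 152*I*sqrt(571)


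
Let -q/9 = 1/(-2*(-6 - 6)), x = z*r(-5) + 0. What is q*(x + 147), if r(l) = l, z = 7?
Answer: -42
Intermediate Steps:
x = -35 (x = 7*(-5) + 0 = -35 + 0 = -35)
q = -3/8 (q = -9*(-1/(2*(-6 - 6))) = -9/((-2*(-12))) = -9/24 = -9*1/24 = -3/8 ≈ -0.37500)
q*(x + 147) = -3*(-35 + 147)/8 = -3/8*112 = -42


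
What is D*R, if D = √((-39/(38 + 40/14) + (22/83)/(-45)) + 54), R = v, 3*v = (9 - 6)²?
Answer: √39790922930/9130 ≈ 21.848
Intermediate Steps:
v = 3 (v = (9 - 6)²/3 = (⅓)*3² = (⅓)*9 = 3)
R = 3
D = √39790922930/27390 (D = √((-39/(38 + 40*(1/14)) + (22*(1/83))*(-1/45)) + 54) = √((-39/(38 + 20/7) + (22/83)*(-1/45)) + 54) = √((-39/286/7 - 22/3735) + 54) = √((-39*7/286 - 22/3735) + 54) = √((-21/22 - 22/3735) + 54) = √(-78919/82170 + 54) = √(4358261/82170) = √39790922930/27390 ≈ 7.2828)
D*R = (√39790922930/27390)*3 = √39790922930/9130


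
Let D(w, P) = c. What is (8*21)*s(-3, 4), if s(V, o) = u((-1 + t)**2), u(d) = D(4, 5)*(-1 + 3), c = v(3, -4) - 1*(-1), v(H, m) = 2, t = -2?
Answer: 1008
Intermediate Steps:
c = 3 (c = 2 - 1*(-1) = 2 + 1 = 3)
D(w, P) = 3
u(d) = 6 (u(d) = 3*(-1 + 3) = 3*2 = 6)
s(V, o) = 6
(8*21)*s(-3, 4) = (8*21)*6 = 168*6 = 1008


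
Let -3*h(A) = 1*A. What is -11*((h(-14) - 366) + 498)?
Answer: -4510/3 ≈ -1503.3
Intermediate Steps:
h(A) = -A/3
-11*((h(-14) - 366) + 498) = -11*((-⅓*(-14) - 366) + 498) = -11*((14/3 - 366) + 498) = -11*(-1084/3 + 498) = -11*410/3 = -4510/3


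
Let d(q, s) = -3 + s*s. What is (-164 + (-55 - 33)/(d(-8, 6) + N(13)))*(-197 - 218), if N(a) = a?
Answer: 1583640/23 ≈ 68854.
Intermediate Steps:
d(q, s) = -3 + s²
(-164 + (-55 - 33)/(d(-8, 6) + N(13)))*(-197 - 218) = (-164 + (-55 - 33)/((-3 + 6²) + 13))*(-197 - 218) = (-164 - 88/((-3 + 36) + 13))*(-415) = (-164 - 88/(33 + 13))*(-415) = (-164 - 88/46)*(-415) = (-164 - 88*1/46)*(-415) = (-164 - 44/23)*(-415) = -3816/23*(-415) = 1583640/23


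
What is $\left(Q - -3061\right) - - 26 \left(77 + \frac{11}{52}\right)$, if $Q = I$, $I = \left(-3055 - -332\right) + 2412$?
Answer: $\frac{9515}{2} \approx 4757.5$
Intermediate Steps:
$I = -311$ ($I = \left(-3055 + 332\right) + 2412 = -2723 + 2412 = -311$)
$Q = -311$
$\left(Q - -3061\right) - - 26 \left(77 + \frac{11}{52}\right) = \left(-311 - -3061\right) - - 26 \left(77 + \frac{11}{52}\right) = \left(-311 + 3061\right) - - 26 \left(77 + 11 \cdot \frac{1}{52}\right) = 2750 - - 26 \left(77 + \frac{11}{52}\right) = 2750 - \left(-26\right) \frac{4015}{52} = 2750 - - \frac{4015}{2} = 2750 + \frac{4015}{2} = \frac{9515}{2}$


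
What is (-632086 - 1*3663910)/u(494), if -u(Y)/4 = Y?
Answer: 1073999/494 ≈ 2174.1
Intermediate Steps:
u(Y) = -4*Y
(-632086 - 1*3663910)/u(494) = (-632086 - 1*3663910)/((-4*494)) = (-632086 - 3663910)/(-1976) = -4295996*(-1/1976) = 1073999/494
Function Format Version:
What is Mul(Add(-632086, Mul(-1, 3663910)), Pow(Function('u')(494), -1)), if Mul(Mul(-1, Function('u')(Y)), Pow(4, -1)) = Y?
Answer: Rational(1073999, 494) ≈ 2174.1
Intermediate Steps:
Function('u')(Y) = Mul(-4, Y)
Mul(Add(-632086, Mul(-1, 3663910)), Pow(Function('u')(494), -1)) = Mul(Add(-632086, Mul(-1, 3663910)), Pow(Mul(-4, 494), -1)) = Mul(Add(-632086, -3663910), Pow(-1976, -1)) = Mul(-4295996, Rational(-1, 1976)) = Rational(1073999, 494)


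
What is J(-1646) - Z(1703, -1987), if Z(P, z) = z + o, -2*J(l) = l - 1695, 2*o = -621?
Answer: 3968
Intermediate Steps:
o = -621/2 (o = (1/2)*(-621) = -621/2 ≈ -310.50)
J(l) = 1695/2 - l/2 (J(l) = -(l - 1695)/2 = -(-1695 + l)/2 = 1695/2 - l/2)
Z(P, z) = -621/2 + z (Z(P, z) = z - 621/2 = -621/2 + z)
J(-1646) - Z(1703, -1987) = (1695/2 - 1/2*(-1646)) - (-621/2 - 1987) = (1695/2 + 823) - 1*(-4595/2) = 3341/2 + 4595/2 = 3968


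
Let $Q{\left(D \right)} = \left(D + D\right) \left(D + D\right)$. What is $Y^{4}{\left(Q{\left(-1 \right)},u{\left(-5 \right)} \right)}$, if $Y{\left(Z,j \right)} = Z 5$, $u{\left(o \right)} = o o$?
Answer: $160000$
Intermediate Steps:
$u{\left(o \right)} = o^{2}$
$Q{\left(D \right)} = 4 D^{2}$ ($Q{\left(D \right)} = 2 D 2 D = 4 D^{2}$)
$Y{\left(Z,j \right)} = 5 Z$
$Y^{4}{\left(Q{\left(-1 \right)},u{\left(-5 \right)} \right)} = \left(5 \cdot 4 \left(-1\right)^{2}\right)^{4} = \left(5 \cdot 4 \cdot 1\right)^{4} = \left(5 \cdot 4\right)^{4} = 20^{4} = 160000$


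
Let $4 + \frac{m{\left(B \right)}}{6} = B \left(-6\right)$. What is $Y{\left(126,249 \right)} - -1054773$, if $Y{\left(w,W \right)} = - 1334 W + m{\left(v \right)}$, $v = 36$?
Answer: $721287$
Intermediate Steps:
$m{\left(B \right)} = -24 - 36 B$ ($m{\left(B \right)} = -24 + 6 B \left(-6\right) = -24 + 6 \left(- 6 B\right) = -24 - 36 B$)
$Y{\left(w,W \right)} = -1320 - 1334 W$ ($Y{\left(w,W \right)} = - 1334 W - 1320 = -1320 - 1334 W$)
$Y{\left(126,249 \right)} - -1054773 = \left(-1320 - 332166\right) - -1054773 = \left(-1320 - 332166\right) + 1054773 = -333486 + 1054773 = 721287$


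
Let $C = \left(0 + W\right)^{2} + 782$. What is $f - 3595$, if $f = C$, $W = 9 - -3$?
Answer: $-2669$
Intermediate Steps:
$W = 12$ ($W = 9 + 3 = 12$)
$C = 926$ ($C = \left(0 + 12\right)^{2} + 782 = 12^{2} + 782 = 144 + 782 = 926$)
$f = 926$
$f - 3595 = 926 - 3595 = -2669$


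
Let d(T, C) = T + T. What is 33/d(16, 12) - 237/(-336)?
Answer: 389/224 ≈ 1.7366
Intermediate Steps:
d(T, C) = 2*T
33/d(16, 12) - 237/(-336) = 33/((2*16)) - 237/(-336) = 33/32 - 237*(-1/336) = 33*(1/32) + 79/112 = 33/32 + 79/112 = 389/224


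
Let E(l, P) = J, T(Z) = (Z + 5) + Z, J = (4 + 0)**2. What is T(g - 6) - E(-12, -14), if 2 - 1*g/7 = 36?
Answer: -499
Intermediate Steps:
g = -238 (g = 14 - 7*36 = 14 - 252 = -238)
J = 16 (J = 4**2 = 16)
T(Z) = 5 + 2*Z (T(Z) = (5 + Z) + Z = 5 + 2*Z)
E(l, P) = 16
T(g - 6) - E(-12, -14) = (5 + 2*(-238 - 6)) - 1*16 = (5 + 2*(-244)) - 16 = (5 - 488) - 16 = -483 - 16 = -499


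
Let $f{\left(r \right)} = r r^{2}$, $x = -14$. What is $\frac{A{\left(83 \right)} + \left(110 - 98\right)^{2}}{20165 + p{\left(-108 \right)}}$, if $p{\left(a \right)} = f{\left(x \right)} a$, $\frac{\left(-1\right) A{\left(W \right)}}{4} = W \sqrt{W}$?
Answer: $\frac{144}{316517} - \frac{332 \sqrt{83}}{316517} \approx -0.0091011$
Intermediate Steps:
$A{\left(W \right)} = - 4 W^{\frac{3}{2}}$ ($A{\left(W \right)} = - 4 W \sqrt{W} = - 4 W^{\frac{3}{2}}$)
$f{\left(r \right)} = r^{3}$
$p{\left(a \right)} = - 2744 a$ ($p{\left(a \right)} = \left(-14\right)^{3} a = - 2744 a$)
$\frac{A{\left(83 \right)} + \left(110 - 98\right)^{2}}{20165 + p{\left(-108 \right)}} = \frac{- 4 \cdot 83^{\frac{3}{2}} + \left(110 - 98\right)^{2}}{20165 - -296352} = \frac{- 4 \cdot 83 \sqrt{83} + 12^{2}}{20165 + 296352} = \frac{- 332 \sqrt{83} + 144}{316517} = \left(144 - 332 \sqrt{83}\right) \frac{1}{316517} = \frac{144}{316517} - \frac{332 \sqrt{83}}{316517}$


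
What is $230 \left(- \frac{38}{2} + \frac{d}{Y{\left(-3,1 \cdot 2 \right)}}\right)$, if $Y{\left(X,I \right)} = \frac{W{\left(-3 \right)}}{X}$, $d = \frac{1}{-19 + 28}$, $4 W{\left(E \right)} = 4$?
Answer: $- \frac{13340}{3} \approx -4446.7$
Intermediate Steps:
$W{\left(E \right)} = 1$ ($W{\left(E \right)} = \frac{1}{4} \cdot 4 = 1$)
$d = \frac{1}{9} \approx 0.11111$
$Y{\left(X,I \right)} = \frac{1}{X}$ ($Y{\left(X,I \right)} = 1 \frac{1}{X} = \frac{1}{X}$)
$230 \left(- \frac{38}{2} + \frac{d}{Y{\left(-3,1 \cdot 2 \right)}}\right) = 230 \left(- \frac{38}{2} + \frac{1}{9 \frac{1}{-3}}\right) = 230 \left(\left(-38\right) \frac{1}{2} + \frac{1}{9 \left(- \frac{1}{3}\right)}\right) = 230 \left(-19 + \frac{1}{9} \left(-3\right)\right) = 230 \left(-19 - \frac{1}{3}\right) = 230 \left(- \frac{58}{3}\right) = - \frac{13340}{3}$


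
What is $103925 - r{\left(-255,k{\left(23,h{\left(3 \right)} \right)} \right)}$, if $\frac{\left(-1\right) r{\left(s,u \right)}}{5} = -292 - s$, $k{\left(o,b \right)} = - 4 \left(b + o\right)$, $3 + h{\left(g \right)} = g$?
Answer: $103740$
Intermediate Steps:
$h{\left(g \right)} = -3 + g$
$k{\left(o,b \right)} = - 4 b - 4 o$
$r{\left(s,u \right)} = 1460 + 5 s$ ($r{\left(s,u \right)} = - 5 \left(-292 - s\right) = 1460 + 5 s$)
$103925 - r{\left(-255,k{\left(23,h{\left(3 \right)} \right)} \right)} = 103925 - \left(1460 + 5 \left(-255\right)\right) = 103925 - \left(1460 - 1275\right) = 103925 - 185 = 103740$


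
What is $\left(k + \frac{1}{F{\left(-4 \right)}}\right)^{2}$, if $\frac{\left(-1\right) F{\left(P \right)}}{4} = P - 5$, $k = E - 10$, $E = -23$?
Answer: $\frac{1408969}{1296} \approx 1087.2$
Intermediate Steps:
$k = -33$ ($k = -23 - 10 = -33$)
$F{\left(P \right)} = 20 - 4 P$ ($F{\left(P \right)} = - 4 \left(P - 5\right) = - 4 \left(-5 + P\right) = 20 - 4 P$)
$\left(k + \frac{1}{F{\left(-4 \right)}}\right)^{2} = \left(-33 + \frac{1}{20 - -16}\right)^{2} = \left(-33 + \frac{1}{20 + 16}\right)^{2} = \left(-33 + \frac{1}{36}\right)^{2} = \left(- \frac{1187}{36}\right)^{2} = \frac{1408969}{1296}$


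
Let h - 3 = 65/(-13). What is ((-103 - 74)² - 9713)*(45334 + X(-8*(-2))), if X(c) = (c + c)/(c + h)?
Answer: 979989152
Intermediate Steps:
h = -2 (h = 3 + 65/(-13) = 3 + 65*(-1/13) = 3 - 5 = -2)
X(c) = 2*c/(-2 + c) (X(c) = (c + c)/(c - 2) = (2*c)/(-2 + c) = 2*c/(-2 + c))
((-103 - 74)² - 9713)*(45334 + X(-8*(-2))) = ((-103 - 74)² - 9713)*(45334 + 2*(-8*(-2))/(-2 - 8*(-2))) = ((-177)² - 9713)*(45334 + 2*16/(-2 + 16)) = (31329 - 9713)*(45334 + 2*16/14) = 21616*(45334 + 2*16*(1/14)) = 21616*(45334 + 16/7) = 21616*(317354/7) = 979989152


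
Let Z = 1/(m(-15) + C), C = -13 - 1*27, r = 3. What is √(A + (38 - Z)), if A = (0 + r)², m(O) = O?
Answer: √142230/55 ≈ 6.8570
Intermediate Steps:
C = -40 (C = -13 - 27 = -40)
A = 9 (A = (0 + 3)² = 3² = 9)
Z = -1/55 (Z = 1/(-15 - 40) = 1/(-55) = -1/55 ≈ -0.018182)
√(A + (38 - Z)) = √(9 + (38 - 1*(-1/55))) = √(9 + (38 + 1/55)) = √(9 + 2091/55) = √(2586/55) = √142230/55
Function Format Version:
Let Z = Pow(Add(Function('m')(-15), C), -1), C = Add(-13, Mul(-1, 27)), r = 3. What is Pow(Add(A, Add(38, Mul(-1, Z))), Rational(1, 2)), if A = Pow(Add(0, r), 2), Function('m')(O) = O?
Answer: Mul(Rational(1, 55), Pow(142230, Rational(1, 2))) ≈ 6.8570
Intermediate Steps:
C = -40 (C = Add(-13, -27) = -40)
A = 9 (A = Pow(Add(0, 3), 2) = Pow(3, 2) = 9)
Z = Rational(-1, 55) (Z = Pow(Add(-15, -40), -1) = Pow(-55, -1) = Rational(-1, 55) ≈ -0.018182)
Pow(Add(A, Add(38, Mul(-1, Z))), Rational(1, 2)) = Pow(Add(9, Add(38, Mul(-1, Rational(-1, 55)))), Rational(1, 2)) = Pow(Add(9, Add(38, Rational(1, 55))), Rational(1, 2)) = Pow(Add(9, Rational(2091, 55)), Rational(1, 2)) = Pow(Rational(2586, 55), Rational(1, 2)) = Mul(Rational(1, 55), Pow(142230, Rational(1, 2)))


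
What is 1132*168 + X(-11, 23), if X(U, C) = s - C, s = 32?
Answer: 190185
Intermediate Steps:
X(U, C) = 32 - C
1132*168 + X(-11, 23) = 1132*168 + (32 - 1*23) = 190176 + (32 - 23) = 190176 + 9 = 190185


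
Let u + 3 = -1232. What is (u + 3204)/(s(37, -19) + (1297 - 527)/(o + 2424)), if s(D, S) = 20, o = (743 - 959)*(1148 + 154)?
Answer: 274486476/2787695 ≈ 98.464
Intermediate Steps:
u = -1235 (u = -3 - 1232 = -1235)
o = -281232 (o = -216*1302 = -281232)
(u + 3204)/(s(37, -19) + (1297 - 527)/(o + 2424)) = (-1235 + 3204)/(20 + (1297 - 527)/(-281232 + 2424)) = 1969/(20 + 770/(-278808)) = 1969/(20 + 770*(-1/278808)) = 1969/(20 - 385/139404) = 1969/(2787695/139404) = 1969*(139404/2787695) = 274486476/2787695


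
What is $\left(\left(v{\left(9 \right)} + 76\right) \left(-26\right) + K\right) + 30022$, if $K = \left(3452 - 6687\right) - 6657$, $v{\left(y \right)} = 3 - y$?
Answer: $18310$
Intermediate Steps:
$K = -9892$ ($K = -3235 - 6657 = -9892$)
$\left(\left(v{\left(9 \right)} + 76\right) \left(-26\right) + K\right) + 30022 = \left(\left(\left(3 - 9\right) + 76\right) \left(-26\right) - 9892\right) + 30022 = \left(\left(-6 + 76\right) \left(-26\right) - 9892\right) + 30022 = \left(70 \left(-26\right) - 9892\right) + 30022 = \left(-1820 - 9892\right) + 30022 = -11712 + 30022 = 18310$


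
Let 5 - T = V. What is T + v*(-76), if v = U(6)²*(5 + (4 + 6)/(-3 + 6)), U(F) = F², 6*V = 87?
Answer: -1641619/2 ≈ -8.2081e+5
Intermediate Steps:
V = 29/2 (V = (⅙)*87 = 29/2 ≈ 14.500)
T = -19/2 (T = 5 - 1*29/2 = 5 - 29/2 = -19/2 ≈ -9.5000)
v = 10800 (v = (6²)²*(5 + (4 + 6)/(-3 + 6)) = 36²*(5 + 10/3) = 1296*(5 + 10*(⅓)) = 1296*(5 + 10/3) = 1296*(25/3) = 10800)
T + v*(-76) = -19/2 + 10800*(-76) = -19/2 - 820800 = -1641619/2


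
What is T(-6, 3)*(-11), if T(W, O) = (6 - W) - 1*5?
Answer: -77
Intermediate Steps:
T(W, O) = 1 - W (T(W, O) = (6 - W) - 5 = 1 - W)
T(-6, 3)*(-11) = (1 - 1*(-6))*(-11) = (1 + 6)*(-11) = 7*(-11) = -77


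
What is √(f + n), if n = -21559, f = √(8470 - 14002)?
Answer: √(-21559 + 2*I*√1383) ≈ 0.2533 + 146.83*I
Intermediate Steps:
f = 2*I*√1383 (f = √(-5532) = 2*I*√1383 ≈ 74.377*I)
√(f + n) = √(2*I*√1383 - 21559) = √(-21559 + 2*I*√1383)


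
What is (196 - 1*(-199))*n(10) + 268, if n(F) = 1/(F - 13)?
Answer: 409/3 ≈ 136.33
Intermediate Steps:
n(F) = 1/(-13 + F)
(196 - 1*(-199))*n(10) + 268 = (196 - 1*(-199))/(-13 + 10) + 268 = (196 + 199)/(-3) + 268 = 395*(-⅓) + 268 = -395/3 + 268 = 409/3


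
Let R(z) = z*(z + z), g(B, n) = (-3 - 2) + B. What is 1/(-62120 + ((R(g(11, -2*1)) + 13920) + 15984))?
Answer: -1/32144 ≈ -3.1110e-5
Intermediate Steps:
g(B, n) = -5 + B
R(z) = 2*z² (R(z) = z*(2*z) = 2*z²)
1/(-62120 + ((R(g(11, -2*1)) + 13920) + 15984)) = 1/(-62120 + ((2*(-5 + 11)² + 13920) + 15984)) = 1/(-62120 + ((2*6² + 13920) + 15984)) = 1/(-62120 + ((2*36 + 13920) + 15984)) = 1/(-62120 + ((72 + 13920) + 15984)) = 1/(-62120 + (13992 + 15984)) = 1/(-62120 + 29976) = 1/(-32144) = -1/32144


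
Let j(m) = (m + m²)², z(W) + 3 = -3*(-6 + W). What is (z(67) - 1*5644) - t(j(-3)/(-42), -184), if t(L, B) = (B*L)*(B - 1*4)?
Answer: 166742/7 ≈ 23820.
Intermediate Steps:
z(W) = 15 - 3*W (z(W) = -3 - 3*(-6 + W) = -3 + (18 - 3*W) = 15 - 3*W)
t(L, B) = B*L*(-4 + B) (t(L, B) = (B*L)*(B - 4) = (B*L)*(-4 + B) = B*L*(-4 + B))
(z(67) - 1*5644) - t(j(-3)/(-42), -184) = ((15 - 3*67) - 1*5644) - (-184)*((-3)²*(1 - 3)²)/(-42)*(-4 - 184) = ((15 - 201) - 5644) - (-184)*(9*(-2)²)*(-1/42)*(-188) = (-186 - 5644) - (-184)*(9*4)*(-1/42)*(-188) = -5830 - (-184)*36*(-1/42)*(-188) = -5830 - (-184)*(-6)*(-188)/7 = -5830 - 1*(-207552/7) = -5830 + 207552/7 = 166742/7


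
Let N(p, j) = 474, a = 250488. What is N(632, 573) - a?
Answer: -250014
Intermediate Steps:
N(632, 573) - a = 474 - 1*250488 = 474 - 250488 = -250014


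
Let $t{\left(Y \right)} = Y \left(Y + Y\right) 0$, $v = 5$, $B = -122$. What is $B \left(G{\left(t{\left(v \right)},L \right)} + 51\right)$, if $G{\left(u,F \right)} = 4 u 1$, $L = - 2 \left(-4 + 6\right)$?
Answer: $-6222$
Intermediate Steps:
$L = -4$ ($L = \left(-2\right) 2 = -4$)
$t{\left(Y \right)} = 0$ ($t{\left(Y \right)} = Y 2 Y 0 = Y 0 = 0$)
$G{\left(u,F \right)} = 4 u$
$B \left(G{\left(t{\left(v \right)},L \right)} + 51\right) = - 122 \left(4 \cdot 0 + 51\right) = - 122 \left(0 + 51\right) = \left(-122\right) 51 = -6222$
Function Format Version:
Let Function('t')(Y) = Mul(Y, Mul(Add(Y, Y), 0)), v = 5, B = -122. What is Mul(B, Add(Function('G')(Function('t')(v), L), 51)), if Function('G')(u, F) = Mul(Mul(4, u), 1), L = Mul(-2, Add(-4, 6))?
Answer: -6222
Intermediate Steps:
L = -4 (L = Mul(-2, 2) = -4)
Function('t')(Y) = 0 (Function('t')(Y) = Mul(Y, Mul(Mul(2, Y), 0)) = Mul(Y, 0) = 0)
Function('G')(u, F) = Mul(4, u)
Mul(B, Add(Function('G')(Function('t')(v), L), 51)) = Mul(-122, Add(Mul(4, 0), 51)) = Mul(-122, Add(0, 51)) = Mul(-122, 51) = -6222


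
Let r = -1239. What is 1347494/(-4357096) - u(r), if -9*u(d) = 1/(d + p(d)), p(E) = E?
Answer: -7514042071/24292988748 ≈ -0.30931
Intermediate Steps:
u(d) = -1/(18*d) (u(d) = -1/(9*(d + d)) = -1/(2*d)/9 = -1/(18*d))
1347494/(-4357096) - u(r) = 1347494/(-4357096) - (-1)/(18*(-1239)) = 1347494*(-1/4357096) - (-1)*(-1)/(18*1239) = -673747/2178548 - 1*1/22302 = -673747/2178548 - 1/22302 = -7514042071/24292988748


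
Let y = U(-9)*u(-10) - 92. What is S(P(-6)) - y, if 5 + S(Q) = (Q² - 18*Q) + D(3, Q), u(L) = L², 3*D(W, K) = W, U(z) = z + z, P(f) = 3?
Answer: 1843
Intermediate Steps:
U(z) = 2*z
D(W, K) = W/3
S(Q) = -4 + Q² - 18*Q (S(Q) = -5 + ((Q² - 18*Q) + (⅓)*3) = -5 + ((Q² - 18*Q) + 1) = -5 + (1 + Q² - 18*Q) = -4 + Q² - 18*Q)
y = -1892 (y = (2*(-9))*(-10)² - 92 = -18*100 - 92 = -1800 - 92 = -1892)
S(P(-6)) - y = (-4 + 3² - 18*3) - 1*(-1892) = (-4 + 9 - 54) + 1892 = -49 + 1892 = 1843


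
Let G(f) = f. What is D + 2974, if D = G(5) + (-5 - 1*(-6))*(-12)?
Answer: 2967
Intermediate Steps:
D = -7 (D = 5 + (-5 - 1*(-6))*(-12) = 5 + (-5 + 6)*(-12) = 5 + 1*(-12) = 5 - 12 = -7)
D + 2974 = -7 + 2974 = 2967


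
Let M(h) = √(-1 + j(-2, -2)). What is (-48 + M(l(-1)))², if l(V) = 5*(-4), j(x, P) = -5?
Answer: (48 - I*√6)² ≈ 2298.0 - 235.15*I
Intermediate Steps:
l(V) = -20
M(h) = I*√6 (M(h) = √(-1 - 5) = √(-6) = I*√6)
(-48 + M(l(-1)))² = (-48 + I*√6)²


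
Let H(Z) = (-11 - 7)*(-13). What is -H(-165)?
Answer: -234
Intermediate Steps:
H(Z) = 234 (H(Z) = -18*(-13) = 234)
-H(-165) = -1*234 = -234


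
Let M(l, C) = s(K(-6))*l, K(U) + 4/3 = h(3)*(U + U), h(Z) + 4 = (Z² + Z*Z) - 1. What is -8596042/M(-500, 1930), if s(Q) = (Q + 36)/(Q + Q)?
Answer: 5573258/125 ≈ 44586.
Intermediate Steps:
h(Z) = -5 + 2*Z² (h(Z) = -4 + ((Z² + Z*Z) - 1) = -4 + ((Z² + Z²) - 1) = -4 + (2*Z² - 1) = -4 + (-1 + 2*Z²) = -5 + 2*Z²)
K(U) = -4/3 + 26*U (K(U) = -4/3 + (-5 + 2*3²)*(U + U) = -4/3 + (-5 + 2*9)*(2*U) = -4/3 + (-5 + 18)*(2*U) = -4/3 + 13*(2*U) = -4/3 + 26*U)
s(Q) = (36 + Q)/(2*Q) (s(Q) = (36 + Q)/((2*Q)) = (36 + Q)*(1/(2*Q)) = (36 + Q)/(2*Q))
M(l, C) = 91*l/236 (M(l, C) = ((36 + (-4/3 + 26*(-6)))/(2*(-4/3 + 26*(-6))))*l = ((36 + (-4/3 - 156))/(2*(-4/3 - 156)))*l = ((36 - 472/3)/(2*(-472/3)))*l = ((½)*(-3/472)*(-364/3))*l = 91*l/236)
-8596042/M(-500, 1930) = -8596042/((91/236)*(-500)) = -8596042/(-11375/59) = -8596042*(-59/11375) = 5573258/125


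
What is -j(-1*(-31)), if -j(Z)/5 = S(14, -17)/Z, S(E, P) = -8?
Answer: -40/31 ≈ -1.2903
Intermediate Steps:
j(Z) = 40/Z (j(Z) = -(-40)/Z = 40/Z)
-j(-1*(-31)) = -40/((-1*(-31))) = -40/31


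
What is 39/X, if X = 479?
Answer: 39/479 ≈ 0.081420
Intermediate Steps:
39/X = 39/479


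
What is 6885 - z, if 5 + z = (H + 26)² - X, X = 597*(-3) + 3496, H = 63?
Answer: 674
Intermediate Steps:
X = 1705 (X = -1791 + 3496 = 1705)
z = 6211 (z = -5 + ((63 + 26)² - 1*1705) = -5 + (89² - 1705) = -5 + (7921 - 1705) = -5 + 6216 = 6211)
6885 - z = 6885 - 1*6211 = 6885 - 6211 = 674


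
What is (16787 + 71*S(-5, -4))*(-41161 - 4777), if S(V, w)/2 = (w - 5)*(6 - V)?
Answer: -125364802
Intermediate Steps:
S(V, w) = 2*(-5 + w)*(6 - V) (S(V, w) = 2*((w - 5)*(6 - V)) = 2*((-5 + w)*(6 - V)) = 2*(-5 + w)*(6 - V))
(16787 + 71*S(-5, -4))*(-41161 - 4777) = (16787 + 71*(-60 + 10*(-5) + 12*(-4) - 2*(-5)*(-4)))*(-41161 - 4777) = (16787 + 71*(-60 - 50 - 48 - 40))*(-45938) = (16787 + 71*(-198))*(-45938) = (16787 - 14058)*(-45938) = 2729*(-45938) = -125364802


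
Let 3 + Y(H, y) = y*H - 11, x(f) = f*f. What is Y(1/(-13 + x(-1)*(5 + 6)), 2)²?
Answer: 225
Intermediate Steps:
x(f) = f²
Y(H, y) = -14 + H*y (Y(H, y) = -3 + (y*H - 11) = -3 + (H*y - 11) = -3 + (-11 + H*y) = -14 + H*y)
Y(1/(-13 + x(-1)*(5 + 6)), 2)² = (-14 + 2/(-13 + (-1)²*(5 + 6)))² = (-14 + 2/(-13 + 1*11))² = (-14 + 2/(-13 + 11))² = (-14 + 2/(-2))² = (-14 - ½*2)² = (-14 - 1)² = (-15)² = 225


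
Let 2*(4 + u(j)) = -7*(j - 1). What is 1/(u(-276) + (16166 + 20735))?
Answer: 2/75733 ≈ 2.6409e-5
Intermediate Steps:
u(j) = -½ - 7*j/2 (u(j) = -4 + (-7*(j - 1))/2 = -4 + (-7*(-1 + j))/2 = -4 + (7 - 7*j)/2 = -4 + (7/2 - 7*j/2) = -½ - 7*j/2)
1/(u(-276) + (16166 + 20735)) = 1/((-½ - 7/2*(-276)) + (16166 + 20735)) = 1/((-½ + 966) + 36901) = 1/(1931/2 + 36901) = 1/(75733/2) = 2/75733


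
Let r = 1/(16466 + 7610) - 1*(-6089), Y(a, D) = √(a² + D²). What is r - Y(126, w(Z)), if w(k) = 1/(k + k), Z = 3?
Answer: 146598765/24076 - √571537/6 ≈ 5963.0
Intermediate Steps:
w(k) = 1/(2*k)
Y(a, D) = √(D² + a²)
r = 146598765/24076 (r = 1/24076 + 6089 = 146598765/24076 ≈ 6089.0)
r - Y(126, w(Z)) = 146598765/24076 - √(((½)/3)² + 126²) = 146598765/24076 - √(((½)*(⅓))² + 15876) = 146598765/24076 - √((⅙)² + 15876) = 146598765/24076 - √(1/36 + 15876) = 146598765/24076 - √(571537/36) = 146598765/24076 - √571537/6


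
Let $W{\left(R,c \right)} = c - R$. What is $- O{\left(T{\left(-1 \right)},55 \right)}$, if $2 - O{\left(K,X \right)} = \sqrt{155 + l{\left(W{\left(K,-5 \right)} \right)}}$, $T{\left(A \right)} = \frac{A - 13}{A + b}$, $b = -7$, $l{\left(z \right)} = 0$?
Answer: $-2 + \sqrt{155} \approx 10.45$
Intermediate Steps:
$T{\left(A \right)} = \frac{-13 + A}{-7 + A}$ ($T{\left(A \right)} = \frac{A - 13}{A - 7} = \frac{-13 + A}{-7 + A}$)
$O{\left(K,X \right)} = 2 - \sqrt{155}$ ($O{\left(K,X \right)} = 2 - \sqrt{155 + 0} = 2 - \sqrt{155}$)
$- O{\left(T{\left(-1 \right)},55 \right)} = - (2 - \sqrt{155}) = -2 + \sqrt{155}$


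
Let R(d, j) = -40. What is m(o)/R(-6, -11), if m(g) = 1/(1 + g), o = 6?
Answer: -1/280 ≈ -0.0035714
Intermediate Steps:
m(o)/R(-6, -11) = 1/((-40)*(1 + 6)) = -1/40/7 = -1/40*1/7 = -1/280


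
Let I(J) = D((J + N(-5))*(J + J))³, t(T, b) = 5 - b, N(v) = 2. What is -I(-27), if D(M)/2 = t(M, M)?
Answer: 19465109000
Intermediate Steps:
D(M) = 10 - 2*M (D(M) = 2*(5 - M) = 10 - 2*M)
I(J) = (10 - 4*J*(2 + J))³ (I(J) = (10 - 2*(J + 2)*(J + J))³ = (10 - 2*(2 + J)*2*J)³ = (10 - 4*J*(2 + J))³)
-I(-27) = -(-8)*(-5 + 2*(-27)*(2 - 27))³ = -(-8)*(-5 + 2*(-27)*(-25))³ = -(-8)*(-5 + 1350)³ = -(-8)*1345³ = -(-8)*2433138625 = -1*(-19465109000) = 19465109000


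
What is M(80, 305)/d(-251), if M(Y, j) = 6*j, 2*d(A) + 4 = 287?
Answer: 3660/283 ≈ 12.933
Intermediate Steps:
d(A) = 283/2 (d(A) = -2 + (½)*287 = -2 + 287/2 = 283/2)
M(80, 305)/d(-251) = (6*305)/(283/2) = 1830*(2/283) = 3660/283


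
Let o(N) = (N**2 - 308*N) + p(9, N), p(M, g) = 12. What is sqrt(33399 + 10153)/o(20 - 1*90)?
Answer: sqrt(2722)/6618 ≈ 0.0078835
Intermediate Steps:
o(N) = 12 + N**2 - 308*N (o(N) = (N**2 - 308*N) + 12 = 12 + N**2 - 308*N)
sqrt(33399 + 10153)/o(20 - 1*90) = sqrt(33399 + 10153)/(12 + (20 - 1*90)**2 - 308*(20 - 1*90)) = sqrt(43552)/(12 + (20 - 90)**2 - 308*(20 - 90)) = (4*sqrt(2722))/(12 + (-70)**2 - 308*(-70)) = (4*sqrt(2722))/(12 + 4900 + 21560) = (4*sqrt(2722))/26472 = (4*sqrt(2722))*(1/26472) = sqrt(2722)/6618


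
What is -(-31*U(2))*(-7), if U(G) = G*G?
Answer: -868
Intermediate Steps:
U(G) = G²
-(-31*U(2))*(-7) = -(-31*2²)*(-7) = -(-31*4)*(-7) = -(-124)*(-7) = -1*868 = -868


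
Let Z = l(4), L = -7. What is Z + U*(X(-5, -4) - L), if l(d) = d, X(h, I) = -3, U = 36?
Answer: 148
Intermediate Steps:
Z = 4
Z + U*(X(-5, -4) - L) = 4 + 36*(-3 - 1*(-7)) = 4 + 36*(-3 + 7) = 4 + 36*4 = 4 + 144 = 148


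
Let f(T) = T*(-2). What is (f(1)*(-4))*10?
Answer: 80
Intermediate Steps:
f(T) = -2*T
(f(1)*(-4))*10 = (-2*1*(-4))*10 = -2*(-4)*10 = 8*10 = 80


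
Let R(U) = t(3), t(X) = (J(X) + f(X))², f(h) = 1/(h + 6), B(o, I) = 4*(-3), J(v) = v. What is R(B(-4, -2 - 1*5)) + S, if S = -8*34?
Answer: -21248/81 ≈ -262.32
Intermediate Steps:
B(o, I) = -12
f(h) = 1/(6 + h)
t(X) = (X + 1/(6 + X))²
R(U) = 784/81 (R(U) = (3 + 1/(6 + 3))² = (3 + 1/9)² = (3 + ⅑)² = (28/9)² = 784/81)
S = -272
R(B(-4, -2 - 1*5)) + S = 784/81 - 272 = -21248/81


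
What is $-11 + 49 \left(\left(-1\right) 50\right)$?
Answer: $-2461$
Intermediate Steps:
$-11 + 49 \left(\left(-1\right) 50\right) = -11 + 49 \left(-50\right) = -11 - 2450 = -2461$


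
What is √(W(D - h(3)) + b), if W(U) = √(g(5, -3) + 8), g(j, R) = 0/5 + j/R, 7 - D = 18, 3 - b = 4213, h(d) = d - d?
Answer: √(-37890 + 3*√57)/3 ≈ 64.865*I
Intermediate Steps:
h(d) = 0
b = -4210 (b = 3 - 1*4213 = 3 - 4213 = -4210)
D = -11 (D = 7 - 1*18 = 7 - 18 = -11)
g(j, R) = j/R (g(j, R) = 0*(⅕) + j/R = 0 + j/R = j/R)
W(U) = √57/3 (W(U) = √(5/(-3) + 8) = √(5*(-⅓) + 8) = √(-5/3 + 8) = √(19/3) = √57/3)
√(W(D - h(3)) + b) = √(√57/3 - 4210) = √(-4210 + √57/3)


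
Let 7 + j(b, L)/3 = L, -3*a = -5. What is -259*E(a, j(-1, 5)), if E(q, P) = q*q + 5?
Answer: -18130/9 ≈ -2014.4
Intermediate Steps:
a = 5/3 (a = -⅓*(-5) = 5/3 ≈ 1.6667)
j(b, L) = -21 + 3*L
E(q, P) = 5 + q² (E(q, P) = q² + 5 = 5 + q²)
-259*E(a, j(-1, 5)) = -259*(5 + (5/3)²) = -259*(5 + 25/9) = -259*70/9 = -18130/9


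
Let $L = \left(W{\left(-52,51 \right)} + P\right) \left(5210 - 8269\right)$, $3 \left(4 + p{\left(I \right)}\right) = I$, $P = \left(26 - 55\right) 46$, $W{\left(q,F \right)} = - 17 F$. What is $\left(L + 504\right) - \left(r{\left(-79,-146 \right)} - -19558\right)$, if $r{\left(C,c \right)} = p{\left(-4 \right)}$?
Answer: $\frac{20141431}{3} \approx 6.7138 \cdot 10^{6}$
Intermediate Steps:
$P = -1334$ ($P = \left(-29\right) 46 = -1334$)
$p{\left(I \right)} = -4 + \frac{I}{3}$
$r{\left(C,c \right)} = - \frac{16}{3}$ ($r{\left(C,c \right)} = -4 + \frac{1}{3} \left(-4\right) = -4 - \frac{4}{3} = - \frac{16}{3}$)
$L = 6732859$ ($L = \left(\left(-17\right) 51 - 1334\right) \left(5210 - 8269\right) = \left(-867 - 1334\right) \left(-3059\right) = \left(-2201\right) \left(-3059\right) = 6732859$)
$\left(L + 504\right) - \left(r{\left(-79,-146 \right)} - -19558\right) = \left(6732859 + 504\right) - \left(- \frac{16}{3} - -19558\right) = 6733363 - \left(- \frac{16}{3} + 19558\right) = 6733363 - \frac{58658}{3} = \frac{20141431}{3}$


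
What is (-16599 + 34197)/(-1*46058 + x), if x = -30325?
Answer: -5866/25461 ≈ -0.23039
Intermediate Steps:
(-16599 + 34197)/(-1*46058 + x) = (-16599 + 34197)/(-1*46058 - 30325) = 17598/(-46058 - 30325) = 17598/(-76383) = 17598*(-1/76383) = -5866/25461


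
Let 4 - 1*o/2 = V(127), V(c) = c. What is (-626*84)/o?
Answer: 8764/41 ≈ 213.76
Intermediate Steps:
o = -246 (o = 8 - 2*127 = 8 - 254 = -246)
(-626*84)/o = -626*84/(-246) = -52584*(-1/246) = 8764/41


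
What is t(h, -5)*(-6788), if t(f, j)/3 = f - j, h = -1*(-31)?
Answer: -733104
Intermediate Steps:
h = 31
t(f, j) = -3*j + 3*f (t(f, j) = 3*(f - j) = -3*j + 3*f)
t(h, -5)*(-6788) = (-3*(-5) + 3*31)*(-6788) = (15 + 93)*(-6788) = 108*(-6788) = -733104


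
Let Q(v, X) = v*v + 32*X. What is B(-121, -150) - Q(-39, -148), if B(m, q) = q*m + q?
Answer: 21215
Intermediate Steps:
Q(v, X) = v² + 32*X
B(m, q) = q + m*q (B(m, q) = m*q + q = q + m*q)
B(-121, -150) - Q(-39, -148) = -150*(1 - 121) - ((-39)² + 32*(-148)) = -150*(-120) - (1521 - 4736) = 18000 - 1*(-3215) = 18000 + 3215 = 21215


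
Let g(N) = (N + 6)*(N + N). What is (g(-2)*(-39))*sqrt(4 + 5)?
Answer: 1872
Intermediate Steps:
g(N) = 2*N*(6 + N) (g(N) = (6 + N)*(2*N) = 2*N*(6 + N))
(g(-2)*(-39))*sqrt(4 + 5) = ((2*(-2)*(6 - 2))*(-39))*sqrt(4 + 5) = ((2*(-2)*4)*(-39))*sqrt(9) = -16*(-39)*3 = 624*3 = 1872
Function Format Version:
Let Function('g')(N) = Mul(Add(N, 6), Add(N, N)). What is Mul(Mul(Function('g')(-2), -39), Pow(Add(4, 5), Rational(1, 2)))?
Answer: 1872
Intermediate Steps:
Function('g')(N) = Mul(2, N, Add(6, N)) (Function('g')(N) = Mul(Add(6, N), Mul(2, N)) = Mul(2, N, Add(6, N)))
Mul(Mul(Function('g')(-2), -39), Pow(Add(4, 5), Rational(1, 2))) = Mul(Mul(Mul(2, -2, Add(6, -2)), -39), Pow(Add(4, 5), Rational(1, 2))) = Mul(Mul(Mul(2, -2, 4), -39), Pow(9, Rational(1, 2))) = Mul(Mul(-16, -39), 3) = Mul(624, 3) = 1872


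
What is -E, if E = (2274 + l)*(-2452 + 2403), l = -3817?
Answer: -75607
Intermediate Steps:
E = 75607 (E = (2274 - 3817)*(-2452 + 2403) = -1543*(-49) = 75607)
-E = -1*75607 = -75607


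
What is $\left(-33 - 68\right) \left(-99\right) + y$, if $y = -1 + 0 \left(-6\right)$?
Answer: $9998$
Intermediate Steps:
$y = -1$ ($y = -1 + 0 = -1$)
$\left(-33 - 68\right) \left(-99\right) + y = \left(-33 - 68\right) \left(-99\right) - 1 = \left(-101\right) \left(-99\right) - 1 = 9999 - 1 = 9998$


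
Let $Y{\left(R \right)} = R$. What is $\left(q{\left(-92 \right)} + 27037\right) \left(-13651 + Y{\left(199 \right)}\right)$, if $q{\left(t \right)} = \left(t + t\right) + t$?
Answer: $-359988972$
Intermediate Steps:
$q{\left(t \right)} = 3 t$ ($q{\left(t \right)} = 2 t + t = 3 t$)
$\left(q{\left(-92 \right)} + 27037\right) \left(-13651 + Y{\left(199 \right)}\right) = \left(3 \left(-92\right) + 27037\right) \left(-13651 + 199\right) = \left(-276 + 27037\right) \left(-13452\right) = 26761 \left(-13452\right) = -359988972$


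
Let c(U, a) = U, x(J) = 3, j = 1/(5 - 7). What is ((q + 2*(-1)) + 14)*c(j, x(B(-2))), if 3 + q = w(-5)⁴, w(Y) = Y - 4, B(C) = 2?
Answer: -3285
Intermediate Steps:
j = -½ (j = 1/(-2) = -½ ≈ -0.50000)
w(Y) = -4 + Y
q = 6558 (q = -3 + (-4 - 5)⁴ = -3 + (-9)⁴ = -3 + 6561 = 6558)
((q + 2*(-1)) + 14)*c(j, x(B(-2))) = ((6558 + 2*(-1)) + 14)*(-½) = ((6558 - 2) + 14)*(-½) = (6556 + 14)*(-½) = 6570*(-½) = -3285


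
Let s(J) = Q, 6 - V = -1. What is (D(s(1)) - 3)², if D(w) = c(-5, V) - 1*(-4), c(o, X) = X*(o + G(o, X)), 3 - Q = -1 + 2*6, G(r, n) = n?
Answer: 225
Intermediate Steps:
V = 7 (V = 6 - 1*(-1) = 6 + 1 = 7)
Q = -8 (Q = 3 - (-1 + 2*6) = 3 - (-1 + 12) = 3 - 1*11 = 3 - 11 = -8)
s(J) = -8
c(o, X) = X*(X + o) (c(o, X) = X*(o + X) = X*(X + o))
D(w) = 18 (D(w) = 7*(7 - 5) - 1*(-4) = 7*2 + 4 = 14 + 4 = 18)
(D(s(1)) - 3)² = (18 - 3)² = 15² = 225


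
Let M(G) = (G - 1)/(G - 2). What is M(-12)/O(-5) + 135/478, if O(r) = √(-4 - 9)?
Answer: 135/478 - I*√13/14 ≈ 0.28243 - 0.25754*I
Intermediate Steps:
M(G) = (-1 + G)/(-2 + G)
O(r) = I*√13 (O(r) = √(-13) = I*√13)
M(-12)/O(-5) + 135/478 = ((-1 - 12)/(-2 - 12))/((I*√13)) + 135/478 = (-13/(-14))*(-I*√13/13) + 135*(1/478) = (-1/14*(-13))*(-I*√13/13) + 135/478 = 13*(-I*√13/13)/14 + 135/478 = -I*√13/14 + 135/478 = 135/478 - I*√13/14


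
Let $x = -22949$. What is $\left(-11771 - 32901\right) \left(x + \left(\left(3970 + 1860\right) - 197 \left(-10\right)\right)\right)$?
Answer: $676736128$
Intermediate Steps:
$\left(-11771 - 32901\right) \left(x + \left(\left(3970 + 1860\right) - 197 \left(-10\right)\right)\right) = \left(-11771 - 32901\right) \left(-22949 + \left(\left(3970 + 1860\right) - 197 \left(-10\right)\right)\right) = - 44672 \left(-22949 + \left(5830 - -1970\right)\right) = - 44672 \left(-22949 + \left(5830 + 1970\right)\right) = - 44672 \left(-22949 + 7800\right) = \left(-44672\right) \left(-15149\right) = 676736128$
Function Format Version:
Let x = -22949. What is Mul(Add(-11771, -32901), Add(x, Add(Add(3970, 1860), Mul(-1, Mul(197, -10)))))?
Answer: 676736128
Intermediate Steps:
Mul(Add(-11771, -32901), Add(x, Add(Add(3970, 1860), Mul(-1, Mul(197, -10))))) = Mul(Add(-11771, -32901), Add(-22949, Add(Add(3970, 1860), Mul(-1, Mul(197, -10))))) = Mul(-44672, Add(-22949, Add(5830, Mul(-1, -1970)))) = Mul(-44672, Add(-22949, Add(5830, 1970))) = Mul(-44672, Add(-22949, 7800)) = Mul(-44672, -15149) = 676736128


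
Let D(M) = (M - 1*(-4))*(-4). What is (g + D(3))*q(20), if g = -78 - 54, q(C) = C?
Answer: -3200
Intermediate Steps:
D(M) = -16 - 4*M (D(M) = (M + 4)*(-4) = (4 + M)*(-4) = -16 - 4*M)
g = -132
(g + D(3))*q(20) = (-132 + (-16 - 4*3))*20 = (-132 + (-16 - 12))*20 = (-132 - 28)*20 = -160*20 = -3200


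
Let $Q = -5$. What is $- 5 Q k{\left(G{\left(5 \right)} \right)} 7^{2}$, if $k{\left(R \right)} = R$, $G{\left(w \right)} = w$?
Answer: $6125$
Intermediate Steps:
$- 5 Q k{\left(G{\left(5 \right)} \right)} 7^{2} = \left(-5\right) \left(-5\right) 5 \cdot 7^{2} = 25 \cdot 5 \cdot 49 = 125 \cdot 49 = 6125$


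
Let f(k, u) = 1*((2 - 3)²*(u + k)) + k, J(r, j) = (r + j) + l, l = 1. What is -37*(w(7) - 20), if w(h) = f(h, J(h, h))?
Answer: -333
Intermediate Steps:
J(r, j) = 1 + j + r (J(r, j) = (r + j) + 1 = (j + r) + 1 = 1 + j + r)
f(k, u) = u + 2*k (f(k, u) = 1*((-1)²*(k + u)) + k = 1*(1*(k + u)) + k = 1*(k + u) + k = (k + u) + k = u + 2*k)
w(h) = 1 + 4*h (w(h) = (1 + h + h) + 2*h = (1 + 2*h) + 2*h = 1 + 4*h)
-37*(w(7) - 20) = -37*((1 + 4*7) - 20) = -37*((1 + 28) - 20) = -37*(29 - 20) = -37*9 = -333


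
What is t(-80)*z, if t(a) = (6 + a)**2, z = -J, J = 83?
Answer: -454508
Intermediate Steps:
z = -83 (z = -1*83 = -83)
t(-80)*z = (6 - 80)**2*(-83) = (-74)**2*(-83) = 5476*(-83) = -454508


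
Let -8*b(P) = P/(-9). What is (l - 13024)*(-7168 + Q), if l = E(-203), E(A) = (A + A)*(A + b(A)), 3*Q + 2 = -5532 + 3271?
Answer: -60353753431/108 ≈ -5.5883e+8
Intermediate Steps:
Q = -2263/3 (Q = -⅔ + (-5532 + 3271)/3 = -⅔ + (⅓)*(-2261) = -⅔ - 2261/3 = -2263/3 ≈ -754.33)
b(P) = P/72 (b(P) = -P/(8*(-9)) = -P*(-1)/(8*9) = -(-1)*P/72 = P/72)
E(A) = 73*A²/36 (E(A) = (A + A)*(A + A/72) = (2*A)*(73*A/72) = 73*A²/36)
l = 3008257/36 (l = (73/36)*(-203)² = (73/36)*41209 = 3008257/36 ≈ 83563.)
(l - 13024)*(-7168 + Q) = (3008257/36 - 13024)*(-7168 - 2263/3) = (2539393/36)*(-23767/3) = -60353753431/108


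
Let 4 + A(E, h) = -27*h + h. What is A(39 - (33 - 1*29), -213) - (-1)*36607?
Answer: 42141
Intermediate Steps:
A(E, h) = -4 - 26*h (A(E, h) = -4 + (-27*h + h) = -4 - 26*h)
A(39 - (33 - 1*29), -213) - (-1)*36607 = (-4 - 26*(-213)) - (-1)*36607 = (-4 + 5538) - 1*(-36607) = 5534 + 36607 = 42141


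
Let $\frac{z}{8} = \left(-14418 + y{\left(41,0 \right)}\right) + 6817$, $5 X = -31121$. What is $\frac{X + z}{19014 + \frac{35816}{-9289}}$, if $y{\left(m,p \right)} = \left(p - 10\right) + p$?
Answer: $- \frac{3117026129}{882926150} \approx -3.5303$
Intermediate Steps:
$X = - \frac{31121}{5}$ ($X = \frac{1}{5} \left(-31121\right) = - \frac{31121}{5} \approx -6224.2$)
$y{\left(m,p \right)} = -10 + 2 p$ ($y{\left(m,p \right)} = \left(-10 + p\right) + p = -10 + 2 p$)
$z = -60888$ ($z = 8 \left(\left(-14418 + \left(-10 + 2 \cdot 0\right)\right) + 6817\right) = 8 \left(\left(-14418 + \left(-10 + 0\right)\right) + 6817\right) = 8 \left(\left(-14418 - 10\right) + 6817\right) = 8 \left(-14428 + 6817\right) = 8 \left(-7611\right) = -60888$)
$\frac{X + z}{19014 + \frac{35816}{-9289}} = \frac{- \frac{31121}{5} - 60888}{19014 + \frac{35816}{-9289}} = - \frac{335561}{5 \left(19014 + 35816 \left(- \frac{1}{9289}\right)\right)} = - \frac{335561}{5 \left(19014 - \frac{35816}{9289}\right)} = - \frac{335561}{5 \cdot \frac{176585230}{9289}} = \left(- \frac{335561}{5}\right) \frac{9289}{176585230} = - \frac{3117026129}{882926150}$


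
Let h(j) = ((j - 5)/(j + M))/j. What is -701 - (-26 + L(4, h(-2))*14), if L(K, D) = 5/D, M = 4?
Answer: -715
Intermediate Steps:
h(j) = (-5 + j)/(j*(4 + j)) (h(j) = ((j - 5)/(j + 4))/j = ((-5 + j)/(4 + j))/j = (-5 + j)/(j*(4 + j)))
-701 - (-26 + L(4, h(-2))*14) = -701 - (-26 + (5/(((-5 - 2)/((-2)*(4 - 2)))))*14) = -701 - (-26 + (5/((-1/2*(-7)/2)))*14) = -701 - (-26 + (5/((-1/2*1/2*(-7))))*14) = -701 - (-26 + (5/(7/4))*14) = -701 - (-26 + (5*(4/7))*14) = -701 - (-26 + (20/7)*14) = -701 - (-26 + 40) = -701 - 1*14 = -701 - 14 = -715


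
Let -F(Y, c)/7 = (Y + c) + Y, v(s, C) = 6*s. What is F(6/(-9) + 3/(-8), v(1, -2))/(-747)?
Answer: 329/8964 ≈ 0.036702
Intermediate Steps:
F(Y, c) = -14*Y - 7*c (F(Y, c) = -7*((Y + c) + Y) = -7*(c + 2*Y) = -14*Y - 7*c)
F(6/(-9) + 3/(-8), v(1, -2))/(-747) = (-14*(6/(-9) + 3/(-8)) - 42)/(-747) = (-14*(6*(-1/9) + 3*(-1/8)) - 7*6)*(-1/747) = (-14*(-2/3 - 3/8) - 42)*(-1/747) = (-14*(-25/24) - 42)*(-1/747) = (175/12 - 42)*(-1/747) = -329/12*(-1/747) = 329/8964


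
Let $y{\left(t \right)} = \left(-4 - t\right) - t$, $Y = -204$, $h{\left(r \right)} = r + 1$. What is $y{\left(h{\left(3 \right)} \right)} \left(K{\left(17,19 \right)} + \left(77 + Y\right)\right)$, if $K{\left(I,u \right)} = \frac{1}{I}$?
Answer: $\frac{25896}{17} \approx 1523.3$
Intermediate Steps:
$h{\left(r \right)} = 1 + r$
$y{\left(t \right)} = -4 - 2 t$
$y{\left(h{\left(3 \right)} \right)} \left(K{\left(17,19 \right)} + \left(77 + Y\right)\right) = \left(-4 - 2 \left(1 + 3\right)\right) \left(\frac{1}{17} + \left(77 - 204\right)\right) = \left(-4 - 8\right) \left(\frac{1}{17} - 127\right) = \left(-4 - 8\right) \left(- \frac{2158}{17}\right) = \left(-12\right) \left(- \frac{2158}{17}\right) = \frac{25896}{17}$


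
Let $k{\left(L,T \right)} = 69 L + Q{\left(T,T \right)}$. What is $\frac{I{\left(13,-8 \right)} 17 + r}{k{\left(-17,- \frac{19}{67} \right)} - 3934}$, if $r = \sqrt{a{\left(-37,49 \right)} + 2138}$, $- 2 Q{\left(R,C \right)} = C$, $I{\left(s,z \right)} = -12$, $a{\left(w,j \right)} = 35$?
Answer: $\frac{27336}{684319} - \frac{134 \sqrt{2173}}{684319} \approx 0.030818$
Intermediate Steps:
$Q{\left(R,C \right)} = - \frac{C}{2}$
$r = \sqrt{2173}$ ($r = \sqrt{35 + 2138} = \sqrt{2173} \approx 46.615$)
$k{\left(L,T \right)} = 69 L - \frac{T}{2}$
$\frac{I{\left(13,-8 \right)} 17 + r}{k{\left(-17,- \frac{19}{67} \right)} - 3934} = \frac{\left(-12\right) 17 + \sqrt{2173}}{\left(69 \left(-17\right) - \frac{\left(-19\right) \frac{1}{67}}{2}\right) - 3934} = \frac{-204 + \sqrt{2173}}{\left(-1173 - \frac{\left(-19\right) \frac{1}{67}}{2}\right) - 3934} = \frac{-204 + \sqrt{2173}}{\left(-1173 - - \frac{19}{134}\right) - 3934} = \frac{-204 + \sqrt{2173}}{\left(-1173 + \frac{19}{134}\right) - 3934} = \frac{-204 + \sqrt{2173}}{- \frac{157163}{134} - 3934} = \frac{-204 + \sqrt{2173}}{- \frac{684319}{134}} = \left(-204 + \sqrt{2173}\right) \left(- \frac{134}{684319}\right) = \frac{27336}{684319} - \frac{134 \sqrt{2173}}{684319}$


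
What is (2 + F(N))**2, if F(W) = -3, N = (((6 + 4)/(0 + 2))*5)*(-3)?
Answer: 1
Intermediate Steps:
N = -75 (N = ((10/2)*5)*(-3) = ((10*(1/2))*5)*(-3) = (5*5)*(-3) = 25*(-3) = -75)
(2 + F(N))**2 = (2 - 3)**2 = (-1)**2 = 1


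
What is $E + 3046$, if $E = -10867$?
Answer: $-7821$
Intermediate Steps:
$E + 3046 = -10867 + 3046 = -7821$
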